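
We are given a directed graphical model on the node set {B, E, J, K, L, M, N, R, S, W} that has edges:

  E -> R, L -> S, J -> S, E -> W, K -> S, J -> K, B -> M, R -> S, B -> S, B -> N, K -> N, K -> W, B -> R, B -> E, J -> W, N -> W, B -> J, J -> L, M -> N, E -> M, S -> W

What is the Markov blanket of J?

{B, E, K, L, N, R, S, W}

Pa(J) = {B}.
J's children: K, L, S, W.
Other parents of J's children:
  K: no additional parents.
  L: no additional parents.
  parents(S) \ {J} = {B, K, L, R}.
  W also has parents E, K, N, S.
So the Markov blanket of J is {B, E, K, L, N, R, S, W}.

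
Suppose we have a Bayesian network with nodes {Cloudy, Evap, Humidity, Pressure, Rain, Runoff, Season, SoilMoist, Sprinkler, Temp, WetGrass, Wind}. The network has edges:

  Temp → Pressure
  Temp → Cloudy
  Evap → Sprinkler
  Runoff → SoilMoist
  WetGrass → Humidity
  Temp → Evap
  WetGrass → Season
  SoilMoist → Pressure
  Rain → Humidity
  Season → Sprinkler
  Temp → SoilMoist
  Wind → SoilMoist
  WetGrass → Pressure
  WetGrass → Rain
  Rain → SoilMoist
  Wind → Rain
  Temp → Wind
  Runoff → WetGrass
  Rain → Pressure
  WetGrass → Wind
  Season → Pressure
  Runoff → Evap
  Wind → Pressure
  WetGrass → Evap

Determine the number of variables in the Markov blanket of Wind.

7

Wind has parents Temp, WetGrass.
Ch(Wind) = {Pressure, Rain, SoilMoist}.
Co-parents of Wind (other parents of its children):
  Rain also has parent WetGrass.
  SoilMoist also has parents Rain, Runoff, Temp.
  Pressure's other parents are Rain, Season, SoilMoist, Temp, WetGrass.
MB(Wind) = {Pressure, Rain, Runoff, Season, SoilMoist, Temp, WetGrass}, which has 7 nodes.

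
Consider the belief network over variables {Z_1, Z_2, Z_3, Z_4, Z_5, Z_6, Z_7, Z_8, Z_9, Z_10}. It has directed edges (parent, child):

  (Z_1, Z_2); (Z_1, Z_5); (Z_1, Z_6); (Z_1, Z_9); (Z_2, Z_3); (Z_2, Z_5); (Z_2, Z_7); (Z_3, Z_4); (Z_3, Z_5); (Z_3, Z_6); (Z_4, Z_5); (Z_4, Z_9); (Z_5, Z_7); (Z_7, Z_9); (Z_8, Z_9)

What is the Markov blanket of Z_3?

{Z_1, Z_2, Z_4, Z_5, Z_6}

Z_3's parents: Z_2.
Children of Z_3: Z_4, Z_5, Z_6.
For each child, the remaining parents (spouses of Z_3):
  Z_4 has no other parent.
  parents(Z_5) \ {Z_3} = {Z_1, Z_2, Z_4}.
  Z_6 also has parent Z_1.
Taking the union gives {Z_1, Z_2, Z_4, Z_5, Z_6}.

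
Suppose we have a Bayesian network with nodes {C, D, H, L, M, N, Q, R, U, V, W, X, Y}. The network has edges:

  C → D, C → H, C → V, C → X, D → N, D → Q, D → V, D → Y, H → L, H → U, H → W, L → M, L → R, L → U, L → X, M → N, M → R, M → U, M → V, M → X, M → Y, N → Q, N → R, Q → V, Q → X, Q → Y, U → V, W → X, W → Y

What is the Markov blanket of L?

{C, H, M, N, Q, R, U, W, X}

Parents of L: H.
Children of L: M, R, U, X.
Co-parents of L (other parents of its children):
  M: —
  R: M, N
  U: H, M
  X: C, M, Q, W
So the Markov blanket of L is {C, H, M, N, Q, R, U, W, X}.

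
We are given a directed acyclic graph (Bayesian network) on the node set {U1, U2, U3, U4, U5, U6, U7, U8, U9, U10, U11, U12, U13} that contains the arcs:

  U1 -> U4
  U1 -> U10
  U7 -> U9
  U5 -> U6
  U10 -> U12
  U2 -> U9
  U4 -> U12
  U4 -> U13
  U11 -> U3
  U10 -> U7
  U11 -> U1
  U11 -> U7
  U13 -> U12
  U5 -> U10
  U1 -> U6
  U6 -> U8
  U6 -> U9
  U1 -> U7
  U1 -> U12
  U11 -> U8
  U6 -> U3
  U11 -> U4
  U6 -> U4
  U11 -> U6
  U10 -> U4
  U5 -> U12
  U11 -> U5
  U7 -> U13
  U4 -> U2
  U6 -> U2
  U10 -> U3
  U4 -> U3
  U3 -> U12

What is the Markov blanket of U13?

{U1, U3, U4, U5, U7, U10, U12}

U13 has child U12.
U13 has parents U4, U7.
Parents of each child, excluding U13:
  U12's other parents are U1, U3, U4, U5, U10.
Taking the union gives {U1, U3, U4, U5, U7, U10, U12}.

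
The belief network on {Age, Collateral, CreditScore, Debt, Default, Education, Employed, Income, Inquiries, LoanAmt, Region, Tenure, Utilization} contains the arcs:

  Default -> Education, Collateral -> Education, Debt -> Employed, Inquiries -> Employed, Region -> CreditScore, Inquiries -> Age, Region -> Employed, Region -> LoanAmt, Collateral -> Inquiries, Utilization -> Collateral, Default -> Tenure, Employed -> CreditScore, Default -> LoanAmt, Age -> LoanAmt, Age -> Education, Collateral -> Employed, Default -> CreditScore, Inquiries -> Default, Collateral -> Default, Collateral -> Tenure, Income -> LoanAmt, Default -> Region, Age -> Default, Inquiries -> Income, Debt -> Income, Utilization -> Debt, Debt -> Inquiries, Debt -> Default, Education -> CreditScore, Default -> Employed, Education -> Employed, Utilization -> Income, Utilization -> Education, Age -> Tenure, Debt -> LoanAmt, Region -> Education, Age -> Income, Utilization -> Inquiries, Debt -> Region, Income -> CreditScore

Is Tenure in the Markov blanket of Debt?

By definition, MB(Debt) is built from Debt's parents, Debt's children, and the co-parents of Debt.
Pa(Debt) = {Utilization}.
Debt's children: Default, Employed, Income, Inquiries, LoanAmt, Region.
For each child, the remaining parents (spouses of Debt):
  Inquiries's other parents are Collateral, Utilization.
  Default's other parents are Age, Collateral, Inquiries.
  Income also has parents Age, Inquiries, Utilization.
  Region's other parent is Default.
  parents(Employed) \ {Debt} = {Collateral, Default, Education, Inquiries, Region}.
  LoanAmt also has parents Age, Default, Income, Region.
MB(Debt) = {Age, Collateral, Default, Education, Employed, Income, Inquiries, LoanAmt, Region, Utilization}; Tenure is not in this set.

No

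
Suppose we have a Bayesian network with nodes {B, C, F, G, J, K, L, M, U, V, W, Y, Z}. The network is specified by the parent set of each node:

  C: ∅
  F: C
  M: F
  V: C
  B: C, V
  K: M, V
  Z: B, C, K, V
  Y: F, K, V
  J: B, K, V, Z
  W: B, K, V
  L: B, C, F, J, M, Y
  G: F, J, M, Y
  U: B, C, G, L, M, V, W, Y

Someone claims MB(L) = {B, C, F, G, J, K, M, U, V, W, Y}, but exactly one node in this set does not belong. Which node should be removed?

K

The Markov blanket of a node is its parents, its children, and the other parents of its children.
L's children: U.
L has parents B, C, F, J, M, Y.
For each child, the remaining parents (spouses of L):
  parents(U) \ {L} = {B, C, G, M, V, W, Y}.
MB(L) = {B, C, F, G, J, M, U, V, W, Y}.
K is neither a parent, child, nor co-parent of L, so it does not belong.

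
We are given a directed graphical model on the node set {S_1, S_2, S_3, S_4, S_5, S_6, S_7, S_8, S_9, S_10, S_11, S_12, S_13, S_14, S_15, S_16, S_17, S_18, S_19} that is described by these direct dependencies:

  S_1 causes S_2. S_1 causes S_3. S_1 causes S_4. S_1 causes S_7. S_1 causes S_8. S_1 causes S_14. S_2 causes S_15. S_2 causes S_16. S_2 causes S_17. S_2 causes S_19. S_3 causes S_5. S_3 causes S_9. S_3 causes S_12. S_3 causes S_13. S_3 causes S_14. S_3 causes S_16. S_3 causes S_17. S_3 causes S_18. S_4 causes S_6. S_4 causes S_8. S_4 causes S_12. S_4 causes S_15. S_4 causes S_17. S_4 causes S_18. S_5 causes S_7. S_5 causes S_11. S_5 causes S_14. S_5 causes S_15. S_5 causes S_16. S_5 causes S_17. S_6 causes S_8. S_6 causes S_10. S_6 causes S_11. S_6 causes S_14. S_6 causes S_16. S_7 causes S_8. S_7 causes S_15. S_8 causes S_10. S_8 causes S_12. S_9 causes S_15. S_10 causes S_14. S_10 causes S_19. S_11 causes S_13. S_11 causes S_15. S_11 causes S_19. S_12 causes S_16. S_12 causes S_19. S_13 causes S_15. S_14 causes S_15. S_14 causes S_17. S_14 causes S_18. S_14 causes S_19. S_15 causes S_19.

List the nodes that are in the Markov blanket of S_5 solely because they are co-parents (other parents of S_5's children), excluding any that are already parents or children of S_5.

{S_1, S_2, S_4, S_6, S_9, S_10, S_12, S_13}

Children of S_5: S_7, S_11, S_14, S_15, S_16, S_17.
  S_7 also has parent S_1.
  S_11 also has parent S_6.
  parents(S_14) \ {S_5} = {S_1, S_3, S_6, S_10}.
  parents(S_15) \ {S_5} = {S_2, S_4, S_7, S_9, S_11, S_13, S_14}.
  S_16's other parents are S_2, S_3, S_6, S_12.
  parents(S_17) \ {S_5} = {S_2, S_3, S_4, S_14}.
Excluding nodes already adjacent to S_5 (S_3, S_7, S_11, S_14, S_15, S_16, S_17), the co-parent-only contribution is {S_1, S_2, S_4, S_6, S_9, S_10, S_12, S_13}.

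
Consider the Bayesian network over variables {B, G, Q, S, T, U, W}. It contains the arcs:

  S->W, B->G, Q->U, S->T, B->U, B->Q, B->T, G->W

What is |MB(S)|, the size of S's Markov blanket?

4

S has no parents.
Ch(S) = {T, W}.
Co-parents of S (other parents of its children):
  T also has parent B.
  W's other parent is G.
MB(S) = {B, G, T, W}, which has 4 nodes.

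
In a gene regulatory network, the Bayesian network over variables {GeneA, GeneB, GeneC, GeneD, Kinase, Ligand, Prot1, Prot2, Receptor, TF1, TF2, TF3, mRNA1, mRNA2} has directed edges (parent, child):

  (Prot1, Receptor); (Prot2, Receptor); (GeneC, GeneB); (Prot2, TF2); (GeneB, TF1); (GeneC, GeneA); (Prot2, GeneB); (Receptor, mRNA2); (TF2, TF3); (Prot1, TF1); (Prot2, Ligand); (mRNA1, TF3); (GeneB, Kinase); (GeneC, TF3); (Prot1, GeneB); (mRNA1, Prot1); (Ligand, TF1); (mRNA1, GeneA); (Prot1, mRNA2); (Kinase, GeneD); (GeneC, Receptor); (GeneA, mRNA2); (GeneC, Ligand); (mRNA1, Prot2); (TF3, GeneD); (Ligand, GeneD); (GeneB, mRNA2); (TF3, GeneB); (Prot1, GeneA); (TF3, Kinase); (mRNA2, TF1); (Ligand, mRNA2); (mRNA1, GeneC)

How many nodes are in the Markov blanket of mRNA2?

6

The Markov blanket of a node is its parents, its children, and the other parents of its children.
Ch(mRNA2) = {TF1}.
mRNA2 has parents GeneA, GeneB, Ligand, Prot1, Receptor.
Other parents of mRNA2's children:
  TF1's other parents are GeneB, Ligand, Prot1.
MB(mRNA2) = {GeneA, GeneB, Ligand, Prot1, Receptor, TF1}, which has 6 nodes.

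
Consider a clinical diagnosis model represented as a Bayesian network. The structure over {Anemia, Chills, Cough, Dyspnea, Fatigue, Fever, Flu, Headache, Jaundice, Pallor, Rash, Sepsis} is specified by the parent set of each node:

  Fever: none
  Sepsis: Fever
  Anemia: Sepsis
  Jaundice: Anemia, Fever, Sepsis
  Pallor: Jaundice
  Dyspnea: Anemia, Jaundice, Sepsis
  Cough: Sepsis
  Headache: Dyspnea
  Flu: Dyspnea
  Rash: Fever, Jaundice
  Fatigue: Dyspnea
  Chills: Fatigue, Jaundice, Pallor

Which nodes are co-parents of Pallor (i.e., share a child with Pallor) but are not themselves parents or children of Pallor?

{Fatigue}

Children of Pallor: Chills.
  Chills: Fatigue, Jaundice
Excluding nodes already adjacent to Pallor (Chills, Jaundice), the co-parent-only contribution is {Fatigue}.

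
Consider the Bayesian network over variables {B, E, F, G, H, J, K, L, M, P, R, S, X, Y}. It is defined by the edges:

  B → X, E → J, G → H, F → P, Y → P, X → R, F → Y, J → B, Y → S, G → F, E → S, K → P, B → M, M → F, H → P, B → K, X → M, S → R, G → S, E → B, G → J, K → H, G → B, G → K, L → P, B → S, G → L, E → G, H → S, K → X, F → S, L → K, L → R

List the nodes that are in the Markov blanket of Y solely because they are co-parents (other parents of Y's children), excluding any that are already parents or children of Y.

{B, E, G, H, K, L}

Children of Y: P, S.
  S: B, E, F, G, H
  P: F, H, K, L
Excluding nodes already adjacent to Y (F, P, S), the co-parent-only contribution is {B, E, G, H, K, L}.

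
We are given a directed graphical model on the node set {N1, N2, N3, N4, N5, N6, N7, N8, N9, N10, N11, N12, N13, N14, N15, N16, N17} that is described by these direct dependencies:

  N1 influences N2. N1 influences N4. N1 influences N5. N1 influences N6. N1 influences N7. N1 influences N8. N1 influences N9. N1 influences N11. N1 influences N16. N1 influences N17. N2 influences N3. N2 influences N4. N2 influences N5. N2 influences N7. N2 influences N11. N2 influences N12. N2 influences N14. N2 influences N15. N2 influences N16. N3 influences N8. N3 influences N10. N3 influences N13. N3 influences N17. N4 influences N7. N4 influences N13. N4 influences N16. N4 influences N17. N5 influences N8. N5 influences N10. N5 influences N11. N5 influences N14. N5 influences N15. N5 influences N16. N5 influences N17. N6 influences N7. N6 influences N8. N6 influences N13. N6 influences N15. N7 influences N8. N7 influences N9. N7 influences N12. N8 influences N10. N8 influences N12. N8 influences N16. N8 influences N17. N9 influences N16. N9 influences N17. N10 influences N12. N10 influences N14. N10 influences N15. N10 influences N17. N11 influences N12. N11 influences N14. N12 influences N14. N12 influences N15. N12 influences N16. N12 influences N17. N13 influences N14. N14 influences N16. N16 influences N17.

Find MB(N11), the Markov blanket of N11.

Pa(N11) = {N1, N2, N5}.
N11 has children N12, N14.
Parents of each child, excluding N11:
  N12's other parents are N2, N7, N8, N10.
  N14 also has parents N2, N5, N10, N12, N13.
So the Markov blanket of N11 is {N1, N2, N5, N7, N8, N10, N12, N13, N14}.

{N1, N2, N5, N7, N8, N10, N12, N13, N14}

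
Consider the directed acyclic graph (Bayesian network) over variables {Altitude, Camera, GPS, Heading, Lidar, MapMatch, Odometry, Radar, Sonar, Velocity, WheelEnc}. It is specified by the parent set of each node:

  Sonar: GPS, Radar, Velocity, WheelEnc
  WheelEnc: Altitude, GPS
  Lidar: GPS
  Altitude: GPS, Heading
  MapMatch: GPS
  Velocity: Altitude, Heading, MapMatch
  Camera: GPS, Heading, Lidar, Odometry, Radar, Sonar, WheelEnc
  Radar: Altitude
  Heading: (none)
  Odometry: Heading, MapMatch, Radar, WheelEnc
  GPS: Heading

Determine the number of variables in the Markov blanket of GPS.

10

Recall MB(v) = parents ∪ children ∪ spouses, where spouses are the other parents of v's children.
Ch(GPS) = {Altitude, Camera, Lidar, MapMatch, Sonar, WheelEnc}.
GPS has parent Heading.
Other parents of GPS's children:
  Altitude: Heading
  MapMatch: —
  WheelEnc: Altitude
  Lidar: —
  Sonar: Radar, Velocity, WheelEnc
  Camera: Heading, Lidar, Odometry, Radar, Sonar, WheelEnc
MB(GPS) = {Altitude, Camera, Heading, Lidar, MapMatch, Odometry, Radar, Sonar, Velocity, WheelEnc}, which has 10 nodes.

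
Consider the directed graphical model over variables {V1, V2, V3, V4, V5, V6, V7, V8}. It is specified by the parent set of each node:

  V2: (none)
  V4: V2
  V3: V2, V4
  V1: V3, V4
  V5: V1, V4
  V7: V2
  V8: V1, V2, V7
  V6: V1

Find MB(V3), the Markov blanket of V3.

The Markov blanket of a node is its parents, its children, and the other parents of its children.
Pa(V3) = {V2, V4}.
V3's children: V1.
Other parents of V3's children:
  V1's other parent is V4.
Union: {V2, V4} ∪ {V1} ∪ {V4} = {V1, V2, V4}.

{V1, V2, V4}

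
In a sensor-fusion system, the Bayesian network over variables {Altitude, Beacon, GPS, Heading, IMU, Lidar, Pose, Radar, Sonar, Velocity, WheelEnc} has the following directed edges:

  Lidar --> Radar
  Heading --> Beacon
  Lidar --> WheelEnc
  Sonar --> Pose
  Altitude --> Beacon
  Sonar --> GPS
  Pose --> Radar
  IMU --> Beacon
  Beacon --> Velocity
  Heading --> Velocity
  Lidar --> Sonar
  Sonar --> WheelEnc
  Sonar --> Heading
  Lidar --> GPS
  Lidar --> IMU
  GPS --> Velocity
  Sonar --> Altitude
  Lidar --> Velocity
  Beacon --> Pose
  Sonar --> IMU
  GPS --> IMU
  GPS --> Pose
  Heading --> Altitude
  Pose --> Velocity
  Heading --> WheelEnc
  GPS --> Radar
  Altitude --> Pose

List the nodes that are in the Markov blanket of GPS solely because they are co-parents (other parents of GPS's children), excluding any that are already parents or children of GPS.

{Altitude, Beacon, Heading}

Children of GPS: IMU, Pose, Radar, Velocity.
  IMU: Lidar, Sonar
  Pose: Altitude, Beacon, Sonar
  Radar: Lidar, Pose
  Velocity: Beacon, Heading, Lidar, Pose
Excluding nodes already adjacent to GPS (IMU, Lidar, Pose, Radar, Sonar, Velocity), the co-parent-only contribution is {Altitude, Beacon, Heading}.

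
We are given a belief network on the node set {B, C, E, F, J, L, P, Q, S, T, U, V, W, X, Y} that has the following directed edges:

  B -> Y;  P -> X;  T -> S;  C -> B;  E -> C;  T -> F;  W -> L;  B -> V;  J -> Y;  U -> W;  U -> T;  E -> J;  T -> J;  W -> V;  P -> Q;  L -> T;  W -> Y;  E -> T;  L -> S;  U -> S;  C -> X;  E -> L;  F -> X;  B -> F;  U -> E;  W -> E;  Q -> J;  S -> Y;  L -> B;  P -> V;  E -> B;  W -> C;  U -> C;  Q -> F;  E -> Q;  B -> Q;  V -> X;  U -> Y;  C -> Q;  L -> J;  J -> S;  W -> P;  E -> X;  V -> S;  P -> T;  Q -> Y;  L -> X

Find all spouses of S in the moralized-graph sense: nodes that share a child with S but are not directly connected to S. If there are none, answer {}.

Children of S: Y.
  parents(Y) \ {S} = {B, J, Q, U, W}.
Excluding nodes already adjacent to S (J, L, T, U, V, Y), the co-parent-only contribution is {B, Q, W}.

{B, Q, W}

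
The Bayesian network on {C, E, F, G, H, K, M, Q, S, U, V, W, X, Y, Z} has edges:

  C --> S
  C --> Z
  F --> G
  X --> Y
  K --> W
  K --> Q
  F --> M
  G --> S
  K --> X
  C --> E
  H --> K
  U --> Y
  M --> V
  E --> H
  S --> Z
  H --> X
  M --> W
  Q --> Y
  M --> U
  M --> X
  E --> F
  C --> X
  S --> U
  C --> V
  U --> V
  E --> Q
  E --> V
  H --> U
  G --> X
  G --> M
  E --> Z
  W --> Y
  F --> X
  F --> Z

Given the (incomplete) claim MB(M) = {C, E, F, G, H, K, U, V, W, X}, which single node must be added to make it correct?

S

Parents of M: F, G.
M has children U, V, W, X.
Parents of each child, excluding M:
  U's other parents are H, S.
  parents(V) \ {M} = {C, E, U}.
  parents(W) \ {M} = {K}.
  X's other parents are C, F, G, H, K.
MB(M) = {C, E, F, G, H, K, S, U, V, W, X}.
Comparing with the claimed set, S is missing.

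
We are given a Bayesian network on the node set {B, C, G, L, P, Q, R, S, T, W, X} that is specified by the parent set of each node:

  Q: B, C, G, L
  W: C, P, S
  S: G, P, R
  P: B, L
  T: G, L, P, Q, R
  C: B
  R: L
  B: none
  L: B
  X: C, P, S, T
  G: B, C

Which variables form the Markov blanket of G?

{B, C, L, P, Q, R, S, T}

A node's Markov blanket = Pa ∪ Ch ∪ (parents of Ch other than the node itself).
Pa(G) = {B, C}.
G has children Q, S, T.
Co-parents of G (other parents of its children):
  Q's other parents are B, C, L.
  parents(S) \ {G} = {P, R}.
  parents(T) \ {G} = {L, P, Q, R}.
Union: {B, C} ∪ {Q, S, T} ∪ {B, C, L, P, Q, R} = {B, C, L, P, Q, R, S, T}.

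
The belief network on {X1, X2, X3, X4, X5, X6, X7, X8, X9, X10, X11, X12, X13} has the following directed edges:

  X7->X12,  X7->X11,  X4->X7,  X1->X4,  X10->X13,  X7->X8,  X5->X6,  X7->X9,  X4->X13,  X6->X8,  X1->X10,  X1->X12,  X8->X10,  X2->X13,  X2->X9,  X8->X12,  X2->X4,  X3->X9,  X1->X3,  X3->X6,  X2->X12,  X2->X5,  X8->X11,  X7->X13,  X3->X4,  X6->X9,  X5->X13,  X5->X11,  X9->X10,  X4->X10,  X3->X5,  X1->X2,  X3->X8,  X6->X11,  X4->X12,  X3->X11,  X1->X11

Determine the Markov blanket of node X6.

{X1, X2, X3, X5, X7, X8, X9, X11}

Children of X6: X8, X9, X11.
X6's parents: X3, X5.
Parents of each child, excluding X6:
  X8 also has parents X3, X7.
  X9 also has parents X2, X3, X7.
  X11 also has parents X1, X3, X5, X7, X8.
Taking the union gives {X1, X2, X3, X5, X7, X8, X9, X11}.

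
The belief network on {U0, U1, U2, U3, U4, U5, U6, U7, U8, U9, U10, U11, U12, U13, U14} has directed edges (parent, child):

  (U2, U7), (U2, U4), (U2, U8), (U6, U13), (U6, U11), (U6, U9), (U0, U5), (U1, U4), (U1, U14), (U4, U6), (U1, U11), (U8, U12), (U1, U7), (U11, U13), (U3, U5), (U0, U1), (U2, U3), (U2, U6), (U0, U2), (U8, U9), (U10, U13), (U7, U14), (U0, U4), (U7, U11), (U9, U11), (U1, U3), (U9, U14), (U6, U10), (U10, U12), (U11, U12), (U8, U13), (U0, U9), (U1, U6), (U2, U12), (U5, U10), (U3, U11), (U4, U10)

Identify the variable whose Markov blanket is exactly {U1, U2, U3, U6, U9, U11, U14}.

The target node must have every member of {U1, U2, U3, U6, U9, U11, U14} as a parent, child, or co-parent, and no others.
Parents of U7: U1, U2; children: U11, U14; co-parents: U1, U3, U6, U9.
These exactly cover the given set, so the node is U7.

U7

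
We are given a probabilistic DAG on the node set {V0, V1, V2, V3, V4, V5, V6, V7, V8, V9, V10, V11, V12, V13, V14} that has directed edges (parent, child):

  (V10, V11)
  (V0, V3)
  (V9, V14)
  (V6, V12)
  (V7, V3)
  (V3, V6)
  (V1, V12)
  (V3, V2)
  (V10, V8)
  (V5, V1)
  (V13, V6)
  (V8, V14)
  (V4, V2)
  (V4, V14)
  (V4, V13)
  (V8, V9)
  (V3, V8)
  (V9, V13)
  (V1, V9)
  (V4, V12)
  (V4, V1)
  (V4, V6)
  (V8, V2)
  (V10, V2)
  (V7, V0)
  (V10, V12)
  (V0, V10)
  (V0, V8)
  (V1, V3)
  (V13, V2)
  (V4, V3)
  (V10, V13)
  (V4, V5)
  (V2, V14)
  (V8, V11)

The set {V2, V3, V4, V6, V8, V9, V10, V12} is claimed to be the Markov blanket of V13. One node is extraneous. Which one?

The Markov blanket of a node is its parents, its children, and the other parents of its children.
Ch(V13) = {V2, V6}.
V13's parents: V4, V9, V10.
Other parents of V13's children:
  V6's other parents are V3, V4.
  V2's other parents are V3, V4, V8, V10.
MB(V13) = {V2, V3, V4, V6, V8, V9, V10}.
V12 is neither a parent, child, nor co-parent of V13, so it does not belong.

V12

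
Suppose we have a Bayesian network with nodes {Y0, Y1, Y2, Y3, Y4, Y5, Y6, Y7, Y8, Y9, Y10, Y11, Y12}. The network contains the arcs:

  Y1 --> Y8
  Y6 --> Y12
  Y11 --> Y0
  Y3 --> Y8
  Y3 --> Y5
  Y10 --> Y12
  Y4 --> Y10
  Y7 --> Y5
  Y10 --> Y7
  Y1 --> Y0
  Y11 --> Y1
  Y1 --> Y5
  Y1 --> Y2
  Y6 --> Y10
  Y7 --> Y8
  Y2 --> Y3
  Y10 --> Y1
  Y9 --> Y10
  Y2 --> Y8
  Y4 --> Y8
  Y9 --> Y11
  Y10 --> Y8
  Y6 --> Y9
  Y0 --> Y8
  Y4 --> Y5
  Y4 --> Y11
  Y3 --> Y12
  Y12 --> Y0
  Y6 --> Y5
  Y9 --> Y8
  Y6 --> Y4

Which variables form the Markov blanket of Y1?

{Y0, Y2, Y3, Y4, Y5, Y6, Y7, Y8, Y9, Y10, Y11, Y12}

Y1 has parents Y10, Y11.
Ch(Y1) = {Y0, Y2, Y5, Y8}.
Other parents of Y1's children:
  Y2: —
  Y5: Y3, Y4, Y6, Y7
  Y0: Y11, Y12
  Y8: Y0, Y2, Y3, Y4, Y7, Y9, Y10
Taking the union gives {Y0, Y2, Y3, Y4, Y5, Y6, Y7, Y8, Y9, Y10, Y11, Y12}.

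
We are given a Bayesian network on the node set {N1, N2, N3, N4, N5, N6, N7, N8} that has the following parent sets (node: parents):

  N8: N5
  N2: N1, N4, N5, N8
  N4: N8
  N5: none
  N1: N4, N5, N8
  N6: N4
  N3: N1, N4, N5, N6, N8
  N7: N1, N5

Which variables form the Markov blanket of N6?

{N1, N3, N4, N5, N8}

N6's parents: N4.
Ch(N6) = {N3}.
Parents of each child, excluding N6:
  parents(N3) \ {N6} = {N1, N4, N5, N8}.
So the Markov blanket of N6 is {N1, N3, N4, N5, N8}.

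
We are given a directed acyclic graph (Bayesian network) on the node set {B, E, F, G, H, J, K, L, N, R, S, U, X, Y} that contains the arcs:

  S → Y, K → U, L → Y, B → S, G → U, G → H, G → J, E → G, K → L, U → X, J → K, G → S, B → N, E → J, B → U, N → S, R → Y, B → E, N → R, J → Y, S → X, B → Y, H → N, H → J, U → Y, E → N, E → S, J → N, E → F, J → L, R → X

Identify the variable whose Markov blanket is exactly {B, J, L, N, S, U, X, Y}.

R

The target node must have every member of {B, J, L, N, S, U, X, Y} as a parent, child, or co-parent, and no others.
Parents of R: N; children: X, Y; co-parents: B, J, L, S, U.
These exactly cover the given set, so the node is R.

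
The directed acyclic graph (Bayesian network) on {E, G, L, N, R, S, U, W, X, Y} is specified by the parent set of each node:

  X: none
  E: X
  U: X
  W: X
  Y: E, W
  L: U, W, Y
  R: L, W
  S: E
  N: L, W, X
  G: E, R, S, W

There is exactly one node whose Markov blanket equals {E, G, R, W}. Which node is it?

S

The target node must have every member of {E, G, R, W} as a parent, child, or co-parent, and no others.
Parents of S: E; children: G; co-parents: E, R, W.
These exactly cover the given set, so the node is S.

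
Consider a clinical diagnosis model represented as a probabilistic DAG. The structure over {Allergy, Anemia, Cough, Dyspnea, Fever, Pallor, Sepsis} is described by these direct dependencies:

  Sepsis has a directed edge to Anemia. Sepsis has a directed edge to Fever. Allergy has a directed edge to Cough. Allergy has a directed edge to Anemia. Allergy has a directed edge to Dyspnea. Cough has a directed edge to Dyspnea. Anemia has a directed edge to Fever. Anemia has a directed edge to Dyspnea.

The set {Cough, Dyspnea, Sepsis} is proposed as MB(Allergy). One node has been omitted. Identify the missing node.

Anemia

By definition, MB(Allergy) is built from Allergy's parents, Allergy's children, and the co-parents of Allergy.
Parents of Allergy: none.
Ch(Allergy) = {Anemia, Cough, Dyspnea}.
Parents of each child, excluding Allergy:
  Cough: —
  Anemia: Sepsis
  Dyspnea: Anemia, Cough
MB(Allergy) = {Anemia, Cough, Dyspnea, Sepsis}.
Comparing with the claimed set, Anemia is missing.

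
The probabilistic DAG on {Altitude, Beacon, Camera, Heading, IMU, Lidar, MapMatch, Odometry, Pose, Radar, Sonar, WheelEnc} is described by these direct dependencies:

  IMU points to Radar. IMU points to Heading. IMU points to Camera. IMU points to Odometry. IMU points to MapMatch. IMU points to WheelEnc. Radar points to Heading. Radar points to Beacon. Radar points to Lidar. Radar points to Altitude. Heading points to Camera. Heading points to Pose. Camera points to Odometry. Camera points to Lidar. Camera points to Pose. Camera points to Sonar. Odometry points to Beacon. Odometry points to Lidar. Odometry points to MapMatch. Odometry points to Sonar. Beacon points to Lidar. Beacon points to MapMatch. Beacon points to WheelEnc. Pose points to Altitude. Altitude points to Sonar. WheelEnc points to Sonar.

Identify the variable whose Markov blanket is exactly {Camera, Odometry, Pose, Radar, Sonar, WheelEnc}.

Altitude

The target node must have every member of {Camera, Odometry, Pose, Radar, Sonar, WheelEnc} as a parent, child, or co-parent, and no others.
Parents of Altitude: Pose, Radar; children: Sonar; co-parents: Camera, Odometry, WheelEnc.
These exactly cover the given set, so the node is Altitude.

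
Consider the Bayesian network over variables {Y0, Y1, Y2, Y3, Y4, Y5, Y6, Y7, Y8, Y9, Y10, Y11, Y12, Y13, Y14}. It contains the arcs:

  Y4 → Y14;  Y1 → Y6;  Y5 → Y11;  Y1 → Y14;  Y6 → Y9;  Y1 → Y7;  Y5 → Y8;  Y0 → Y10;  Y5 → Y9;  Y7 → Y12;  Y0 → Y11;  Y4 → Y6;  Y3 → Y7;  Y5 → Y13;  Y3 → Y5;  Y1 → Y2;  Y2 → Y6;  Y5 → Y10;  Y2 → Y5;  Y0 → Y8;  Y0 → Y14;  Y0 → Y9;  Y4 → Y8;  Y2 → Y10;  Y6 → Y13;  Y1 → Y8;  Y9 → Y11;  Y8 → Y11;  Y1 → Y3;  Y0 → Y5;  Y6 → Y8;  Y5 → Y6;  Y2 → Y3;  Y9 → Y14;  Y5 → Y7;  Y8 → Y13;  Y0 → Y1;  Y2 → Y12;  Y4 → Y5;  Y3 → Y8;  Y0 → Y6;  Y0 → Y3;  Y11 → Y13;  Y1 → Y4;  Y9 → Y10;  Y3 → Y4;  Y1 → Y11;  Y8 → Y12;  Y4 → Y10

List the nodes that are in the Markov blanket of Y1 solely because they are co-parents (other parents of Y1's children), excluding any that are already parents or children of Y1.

Children of Y1: Y2, Y3, Y4, Y6, Y7, Y8, Y11, Y14.
  Y2: no additional parents.
  Y3 also has parents Y0, Y2.
  parents(Y4) \ {Y1} = {Y3}.
  Y6's other parents are Y0, Y2, Y4, Y5.
  Y7's other parents are Y3, Y5.
  Y8 also has parents Y0, Y3, Y4, Y5, Y6.
  Y11 also has parents Y0, Y5, Y8, Y9.
  parents(Y14) \ {Y1} = {Y0, Y4, Y9}.
Excluding nodes already adjacent to Y1 (Y0, Y2, Y3, Y4, Y6, Y7, Y8, Y11, Y14), the co-parent-only contribution is {Y5, Y9}.

{Y5, Y9}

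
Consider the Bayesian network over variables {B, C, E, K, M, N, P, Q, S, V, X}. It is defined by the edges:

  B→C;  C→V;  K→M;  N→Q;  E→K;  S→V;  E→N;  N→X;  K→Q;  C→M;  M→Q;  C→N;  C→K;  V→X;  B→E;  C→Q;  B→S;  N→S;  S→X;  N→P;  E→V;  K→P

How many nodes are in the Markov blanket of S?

S has children V, X.
Parents of S: B, N.
Parents of each child, excluding S:
  V's other parents are C, E.
  X's other parents are N, V.
MB(S) = {B, C, E, N, V, X}, which has 6 nodes.

6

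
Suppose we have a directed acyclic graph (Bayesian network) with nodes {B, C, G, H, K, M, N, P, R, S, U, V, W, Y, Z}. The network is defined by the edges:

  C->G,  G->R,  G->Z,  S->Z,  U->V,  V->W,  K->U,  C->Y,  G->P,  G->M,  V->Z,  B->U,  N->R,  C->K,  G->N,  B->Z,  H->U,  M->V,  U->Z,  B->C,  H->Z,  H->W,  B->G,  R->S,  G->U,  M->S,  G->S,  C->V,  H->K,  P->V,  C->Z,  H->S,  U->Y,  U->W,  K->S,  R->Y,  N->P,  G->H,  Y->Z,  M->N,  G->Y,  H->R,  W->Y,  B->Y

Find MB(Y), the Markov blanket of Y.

{B, C, G, H, R, S, U, V, W, Z}

The Markov blanket of a node is its parents, its children, and the other parents of its children.
Y has child Z.
Y has parents B, C, G, R, U, W.
For each child, the remaining parents (spouses of Y):
  parents(Z) \ {Y} = {B, C, G, H, S, U, V}.
Taking the union gives {B, C, G, H, R, S, U, V, W, Z}.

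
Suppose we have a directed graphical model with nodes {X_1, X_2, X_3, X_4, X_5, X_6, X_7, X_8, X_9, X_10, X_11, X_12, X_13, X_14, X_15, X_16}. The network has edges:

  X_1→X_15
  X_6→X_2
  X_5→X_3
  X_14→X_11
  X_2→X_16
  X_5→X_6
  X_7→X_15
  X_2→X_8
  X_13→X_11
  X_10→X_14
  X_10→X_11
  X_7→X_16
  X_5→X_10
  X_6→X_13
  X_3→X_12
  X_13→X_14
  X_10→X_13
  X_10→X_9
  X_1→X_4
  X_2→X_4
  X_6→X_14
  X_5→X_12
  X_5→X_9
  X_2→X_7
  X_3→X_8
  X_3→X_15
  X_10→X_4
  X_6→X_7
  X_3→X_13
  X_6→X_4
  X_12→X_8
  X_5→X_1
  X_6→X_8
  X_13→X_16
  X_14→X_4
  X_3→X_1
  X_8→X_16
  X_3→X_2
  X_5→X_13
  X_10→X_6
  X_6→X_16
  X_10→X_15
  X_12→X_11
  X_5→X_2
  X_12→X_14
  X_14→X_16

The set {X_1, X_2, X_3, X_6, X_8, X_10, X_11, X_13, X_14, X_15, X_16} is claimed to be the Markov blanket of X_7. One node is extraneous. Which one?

X_7 has children X_15, X_16.
X_7's parents: X_2, X_6.
Other parents of X_7's children:
  parents(X_16) \ {X_7} = {X_2, X_6, X_8, X_13, X_14}.
  X_15's other parents are X_1, X_3, X_10.
MB(X_7) = {X_1, X_2, X_3, X_6, X_8, X_10, X_13, X_14, X_15, X_16}.
X_11 is neither a parent, child, nor co-parent of X_7, so it does not belong.

X_11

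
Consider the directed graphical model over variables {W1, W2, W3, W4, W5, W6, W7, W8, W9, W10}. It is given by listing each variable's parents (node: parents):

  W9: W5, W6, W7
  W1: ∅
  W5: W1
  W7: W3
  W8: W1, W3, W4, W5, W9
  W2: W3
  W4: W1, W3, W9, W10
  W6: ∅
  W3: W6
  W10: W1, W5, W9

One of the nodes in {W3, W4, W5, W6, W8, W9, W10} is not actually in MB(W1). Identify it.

W1 has no parents.
W1's children: W4, W5, W8, W10.
Co-parents of W1 (other parents of its children):
  W5: —
  W10: W5, W9
  W4: W3, W9, W10
  W8: W3, W4, W5, W9
MB(W1) = {W3, W4, W5, W8, W9, W10}.
W6 is neither a parent, child, nor co-parent of W1, so it does not belong.

W6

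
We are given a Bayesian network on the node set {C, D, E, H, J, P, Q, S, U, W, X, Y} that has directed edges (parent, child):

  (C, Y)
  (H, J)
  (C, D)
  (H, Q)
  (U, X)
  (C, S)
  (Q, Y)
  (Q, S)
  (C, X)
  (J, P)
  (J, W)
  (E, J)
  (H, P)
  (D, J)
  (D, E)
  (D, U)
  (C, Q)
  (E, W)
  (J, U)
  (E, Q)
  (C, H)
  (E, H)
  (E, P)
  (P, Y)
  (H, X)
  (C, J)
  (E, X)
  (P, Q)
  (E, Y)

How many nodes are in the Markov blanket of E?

E's parents: D.
Ch(E) = {H, J, P, Q, W, X, Y}.
Parents of each child, excluding E:
  H: C
  J: C, D, H
  P: H, J
  Q: C, H, P
  W: J
  X: C, H, U
  Y: C, P, Q
MB(E) = {C, D, H, J, P, Q, U, W, X, Y}, which has 10 nodes.

10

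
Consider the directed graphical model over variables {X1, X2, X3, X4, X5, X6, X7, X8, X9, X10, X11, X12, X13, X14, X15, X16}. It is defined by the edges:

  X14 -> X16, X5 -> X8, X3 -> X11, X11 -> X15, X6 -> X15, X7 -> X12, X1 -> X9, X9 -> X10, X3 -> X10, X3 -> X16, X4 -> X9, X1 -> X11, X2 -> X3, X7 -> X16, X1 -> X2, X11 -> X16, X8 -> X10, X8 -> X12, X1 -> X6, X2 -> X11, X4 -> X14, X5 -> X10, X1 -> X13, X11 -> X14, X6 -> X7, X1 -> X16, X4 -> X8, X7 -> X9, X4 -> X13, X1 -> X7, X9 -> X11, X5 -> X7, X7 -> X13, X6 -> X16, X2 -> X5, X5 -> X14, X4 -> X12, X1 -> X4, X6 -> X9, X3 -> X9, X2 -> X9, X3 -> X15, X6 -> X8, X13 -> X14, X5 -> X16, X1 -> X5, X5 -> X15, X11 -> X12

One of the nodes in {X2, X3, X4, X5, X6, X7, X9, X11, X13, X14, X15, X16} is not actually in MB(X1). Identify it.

X15

X1's parents: none.
X1 has children X2, X4, X5, X6, X7, X9, X11, X13, X16.
For each child, the remaining parents (spouses of X1):
  X2 has no other parent.
  X4 has no other parent.
  X5 also has parent X2.
  X6: no additional parents.
  parents(X7) \ {X1} = {X5, X6}.
  X9's other parents are X2, X3, X4, X6, X7.
  X11 also has parents X2, X3, X9.
  X13 also has parents X4, X7.
  X16's other parents are X3, X5, X6, X7, X11, X14.
MB(X1) = {X2, X3, X4, X5, X6, X7, X9, X11, X13, X14, X16}.
X15 is neither a parent, child, nor co-parent of X1, so it does not belong.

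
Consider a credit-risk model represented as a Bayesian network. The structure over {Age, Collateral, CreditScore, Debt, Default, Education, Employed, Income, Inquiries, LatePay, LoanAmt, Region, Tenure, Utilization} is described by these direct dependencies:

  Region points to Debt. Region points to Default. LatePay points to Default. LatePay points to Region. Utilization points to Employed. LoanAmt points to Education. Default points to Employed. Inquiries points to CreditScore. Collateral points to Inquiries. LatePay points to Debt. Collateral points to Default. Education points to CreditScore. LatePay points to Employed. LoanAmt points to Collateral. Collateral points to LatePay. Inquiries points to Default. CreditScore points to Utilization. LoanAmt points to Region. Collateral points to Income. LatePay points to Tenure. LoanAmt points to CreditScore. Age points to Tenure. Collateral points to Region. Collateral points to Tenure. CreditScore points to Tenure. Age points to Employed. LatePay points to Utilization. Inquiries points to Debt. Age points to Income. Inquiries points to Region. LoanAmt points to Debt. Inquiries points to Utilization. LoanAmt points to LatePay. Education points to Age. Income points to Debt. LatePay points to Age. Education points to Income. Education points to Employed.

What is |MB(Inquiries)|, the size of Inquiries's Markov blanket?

10

By definition, MB(Inquiries) is built from Inquiries's parents, Inquiries's children, and the co-parents of Inquiries.
Inquiries's children: CreditScore, Debt, Default, Region, Utilization.
Inquiries has parent Collateral.
Parents of each child, excluding Inquiries:
  Region's other parents are Collateral, LatePay, LoanAmt.
  Default's other parents are Collateral, LatePay, Region.
  parents(CreditScore) \ {Inquiries} = {Education, LoanAmt}.
  Utilization's other parents are CreditScore, LatePay.
  Debt's other parents are Income, LatePay, LoanAmt, Region.
MB(Inquiries) = {Collateral, CreditScore, Debt, Default, Education, Income, LatePay, LoanAmt, Region, Utilization}, which has 10 nodes.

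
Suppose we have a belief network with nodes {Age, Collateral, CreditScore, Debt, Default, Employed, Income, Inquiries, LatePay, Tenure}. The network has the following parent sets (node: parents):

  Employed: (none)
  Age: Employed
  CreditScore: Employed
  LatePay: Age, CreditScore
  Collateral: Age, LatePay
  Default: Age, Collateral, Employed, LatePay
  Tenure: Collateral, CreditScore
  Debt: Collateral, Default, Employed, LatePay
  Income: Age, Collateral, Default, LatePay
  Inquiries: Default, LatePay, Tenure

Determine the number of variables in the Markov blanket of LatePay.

9

The Markov blanket of a node is its parents, its children, and the other parents of its children.
LatePay's parents: Age, CreditScore.
LatePay's children: Collateral, Debt, Default, Income, Inquiries.
Other parents of LatePay's children:
  Collateral: Age
  Default: Age, Collateral, Employed
  Debt: Collateral, Default, Employed
  Income: Age, Collateral, Default
  Inquiries: Default, Tenure
MB(LatePay) = {Age, Collateral, CreditScore, Debt, Default, Employed, Income, Inquiries, Tenure}, which has 9 nodes.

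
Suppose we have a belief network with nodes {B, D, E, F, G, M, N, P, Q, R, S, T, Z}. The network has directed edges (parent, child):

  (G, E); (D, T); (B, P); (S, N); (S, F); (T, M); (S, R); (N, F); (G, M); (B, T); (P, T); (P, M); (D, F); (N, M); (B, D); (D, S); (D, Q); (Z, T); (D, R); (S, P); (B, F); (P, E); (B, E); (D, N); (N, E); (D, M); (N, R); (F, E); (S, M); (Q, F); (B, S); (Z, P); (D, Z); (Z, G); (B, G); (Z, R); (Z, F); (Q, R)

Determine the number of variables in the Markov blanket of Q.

The Markov blanket of a node is its parents, its children, and the other parents of its children.
Pa(Q) = {D}.
Q's children: F, R.
Parents of each child, excluding Q:
  F: B, D, N, S, Z
  R: D, N, S, Z
MB(Q) = {B, D, F, N, R, S, Z}, which has 7 nodes.

7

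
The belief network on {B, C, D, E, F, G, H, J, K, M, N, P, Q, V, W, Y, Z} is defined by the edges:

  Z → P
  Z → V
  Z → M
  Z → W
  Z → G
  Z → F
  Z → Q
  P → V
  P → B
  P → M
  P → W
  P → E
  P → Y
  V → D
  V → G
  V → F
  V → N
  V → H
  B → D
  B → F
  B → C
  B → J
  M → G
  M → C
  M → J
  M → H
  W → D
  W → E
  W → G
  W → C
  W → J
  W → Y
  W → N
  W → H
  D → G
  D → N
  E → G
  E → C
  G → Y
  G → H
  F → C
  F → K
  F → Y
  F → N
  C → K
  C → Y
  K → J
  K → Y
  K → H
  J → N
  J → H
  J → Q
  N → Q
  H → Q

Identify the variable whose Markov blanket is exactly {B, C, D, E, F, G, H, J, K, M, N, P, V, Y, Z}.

W

The target node must have every member of {B, C, D, E, F, G, H, J, K, M, N, P, V, Y, Z} as a parent, child, or co-parent, and no others.
Parents of W: P, Z; children: C, D, E, G, H, J, N, Y; co-parents: B, C, D, E, F, G, J, K, M, P, V, Z.
These exactly cover the given set, so the node is W.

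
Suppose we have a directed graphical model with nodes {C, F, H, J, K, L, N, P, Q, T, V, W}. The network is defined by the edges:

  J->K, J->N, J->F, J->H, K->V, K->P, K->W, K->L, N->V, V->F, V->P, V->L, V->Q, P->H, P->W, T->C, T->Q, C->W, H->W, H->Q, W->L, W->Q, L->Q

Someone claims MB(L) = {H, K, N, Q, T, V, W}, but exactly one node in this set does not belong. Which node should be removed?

N

By definition, MB(L) is built from L's parents, L's children, and the co-parents of L.
Parents of L: K, V, W.
L has child Q.
For each child, the remaining parents (spouses of L):
  parents(Q) \ {L} = {H, T, V, W}.
MB(L) = {H, K, Q, T, V, W}.
N is neither a parent, child, nor co-parent of L, so it does not belong.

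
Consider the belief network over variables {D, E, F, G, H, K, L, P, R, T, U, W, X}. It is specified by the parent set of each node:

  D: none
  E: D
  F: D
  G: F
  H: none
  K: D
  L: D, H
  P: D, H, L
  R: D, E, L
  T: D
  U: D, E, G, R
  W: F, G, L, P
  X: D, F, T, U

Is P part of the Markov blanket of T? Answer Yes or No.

No

Recall MB(v) = parents ∪ children ∪ spouses, where spouses are the other parents of v's children.
Ch(T) = {X}.
T's parents: D.
Parents of each child, excluding T:
  X also has parents D, F, U.
MB(T) = {D, F, U, X}; P is not in this set.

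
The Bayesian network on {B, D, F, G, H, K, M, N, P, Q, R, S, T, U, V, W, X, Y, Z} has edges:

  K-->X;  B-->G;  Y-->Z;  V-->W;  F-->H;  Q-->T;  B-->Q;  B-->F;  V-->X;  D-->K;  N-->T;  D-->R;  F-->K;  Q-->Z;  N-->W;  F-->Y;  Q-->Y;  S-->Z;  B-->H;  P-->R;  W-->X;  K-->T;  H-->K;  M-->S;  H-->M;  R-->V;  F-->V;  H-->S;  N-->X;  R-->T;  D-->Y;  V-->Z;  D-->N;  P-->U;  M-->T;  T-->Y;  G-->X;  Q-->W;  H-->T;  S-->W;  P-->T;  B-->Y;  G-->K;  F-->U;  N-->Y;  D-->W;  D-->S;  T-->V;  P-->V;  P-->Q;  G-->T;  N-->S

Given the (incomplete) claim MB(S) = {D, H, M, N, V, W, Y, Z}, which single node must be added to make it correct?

Q

By definition, MB(S) is built from S's parents, S's children, and the co-parents of S.
Ch(S) = {W, Z}.
S's parents: D, H, M, N.
For each child, the remaining parents (spouses of S):
  W: D, N, Q, V
  Z: Q, V, Y
MB(S) = {D, H, M, N, Q, V, W, Y, Z}.
Comparing with the claimed set, Q is missing.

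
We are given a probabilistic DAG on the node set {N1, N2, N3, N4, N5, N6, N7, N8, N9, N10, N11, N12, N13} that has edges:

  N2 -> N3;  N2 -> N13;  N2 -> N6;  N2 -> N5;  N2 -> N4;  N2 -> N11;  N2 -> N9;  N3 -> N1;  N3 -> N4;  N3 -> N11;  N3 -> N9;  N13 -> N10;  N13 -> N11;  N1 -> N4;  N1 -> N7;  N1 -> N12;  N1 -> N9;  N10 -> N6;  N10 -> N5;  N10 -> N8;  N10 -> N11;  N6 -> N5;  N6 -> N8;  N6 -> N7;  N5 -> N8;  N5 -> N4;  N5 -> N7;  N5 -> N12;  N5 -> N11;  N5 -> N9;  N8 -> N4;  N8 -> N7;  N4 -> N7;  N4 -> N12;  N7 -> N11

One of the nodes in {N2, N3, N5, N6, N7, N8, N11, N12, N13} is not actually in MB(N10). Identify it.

N12

N10's children: N5, N6, N8, N11.
Pa(N10) = {N13}.
Parents of each child, excluding N10:
  N6's other parent is N2.
  N5 also has parents N2, N6.
  N8 also has parents N5, N6.
  parents(N11) \ {N10} = {N2, N3, N5, N7, N13}.
MB(N10) = {N2, N3, N5, N6, N7, N8, N11, N13}.
N12 is neither a parent, child, nor co-parent of N10, so it does not belong.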